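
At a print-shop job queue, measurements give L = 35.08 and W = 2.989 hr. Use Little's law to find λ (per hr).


λ = L/W = 35.08/2.989 = 11.7364 /hr

Final: 11.7364 /hr


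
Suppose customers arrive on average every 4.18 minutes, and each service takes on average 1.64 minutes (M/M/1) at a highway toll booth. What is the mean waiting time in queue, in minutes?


λ = 60/4.18 = 14.3541 /hr
μ = 60/1.64 = 36.5854 /hr
ρ = λ/μ = 14.3541/36.5854 = 0.3923
Wq = ρ/(μ−λ) = 0.3923/(36.5854−14.3541) = 0.01765 hr
In minutes: 0.01765·60 = 1.059 min

Final: 1.059 min


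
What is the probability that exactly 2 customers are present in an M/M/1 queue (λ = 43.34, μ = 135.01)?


ρ = 43.34/135.01 = 0.3210
P_n = (1−ρ)·ρ^n = (1 − 0.3210)·0.3210^2 = 0.6790·0.103050 = 0.069969

Final: 0.069969


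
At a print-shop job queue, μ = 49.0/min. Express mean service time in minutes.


Mean service time = 1/μ = 1/49.0 minute = 0.02041 minute
In minutes: 0.02041 × 1 = 0.02041 min

Final: 0.02041 min


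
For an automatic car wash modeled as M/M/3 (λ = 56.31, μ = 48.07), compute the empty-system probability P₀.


a = λ/μ = 56.31/48.07 = 1.1714; ρ = a/c = 0.3905
Σ_{k=0}^{2} a^k/k! (terms k=0..2) = 1.00000 + 1.17142 + 0.68611 = 2.85753
Tail: a^3/(3!(1−ρ)) = 1.60744/(6·0.6095) = 0.43953
P₀ = 1/(2.85753 + 0.43953) = 1/3.29706 = 0.303301

Final: 0.303301


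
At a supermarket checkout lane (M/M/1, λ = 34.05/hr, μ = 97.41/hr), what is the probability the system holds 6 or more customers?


ρ = 34.05/97.41 = 0.3496
P(N ≥ n) = ρ^n = 0.3496^6 = 0.001824

Final: 0.001824


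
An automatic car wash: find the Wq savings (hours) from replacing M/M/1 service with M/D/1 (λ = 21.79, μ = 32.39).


ρ = 21.79/32.39 = 0.6727
Wq(M/M/1) = ρ/(μ−λ) = 0.6727/10.60 = 0.06347 hr
Wq(M/D/1) = ρ/(2(μ−λ)) = 0.03173 hr
Savings = 0.06347 − 0.03173 = 0.03173 hr

Final: 0.03173 hr


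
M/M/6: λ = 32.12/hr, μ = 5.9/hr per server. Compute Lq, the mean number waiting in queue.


a = λ/μ = 5.4441; ρ = a/6 = 0.9073
P₀ = 0.001942
Lq = P₀·a^c·ρ / (c!·(1−ρ)²) = 0.001942·26034.01494·0.9073/(720·0.008585)
= 7.42263

Final: 7.42263


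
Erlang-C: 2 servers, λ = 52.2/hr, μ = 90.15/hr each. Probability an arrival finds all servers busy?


a = λ/μ = 0.5790; ρ = a/2 = 0.2895
P₀ = 0.550968 (from M/M/c formula)
C(c,a) = [a^c/(c!(1−ρ))]·P₀ = [0.33528/(2·0.7105)]·0.550968
= 0.23595·0.550968 = 0.130003

Final: 0.130003


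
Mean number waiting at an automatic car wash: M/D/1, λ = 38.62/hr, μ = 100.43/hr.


ρ = 38.62/100.43 = 0.3845
M/D/1: Lq = ρ²/(2(1−ρ)) = 0.1479/(2·0.6155) = 0.12014

Final: 0.12014


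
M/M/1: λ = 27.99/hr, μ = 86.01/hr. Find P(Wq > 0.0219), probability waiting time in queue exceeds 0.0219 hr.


ρ = 27.99/86.01 = 0.3254
P(Wq > t) = ρ·e^{−(μ−λ)t} = 0.3254·e^{−1.2706}
= 0.3254·0.280653 = 0.091332

Final: 0.091332


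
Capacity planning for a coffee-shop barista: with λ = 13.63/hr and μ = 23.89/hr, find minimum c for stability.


Stability requires cμ > λ ⇔ c > λ/μ.
λ/μ = 13.63/23.89 = 0.5705
Minimum integer c = ⌊0.5705⌋ + 1 = 1
Check: 1·23.89 = 23.89 > 13.63, while 0·23.89 = 0.00 ≤ 13.63

Final: 1 servers


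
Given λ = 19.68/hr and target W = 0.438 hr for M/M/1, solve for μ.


W = 1/(μ−λ) ⇒ μ − λ = 1/W = 1/0.438 = 2.2831
μ = λ + 1/W = 19.68 + 2.2831 = 21.9631 per hr

Final: 21.9631 /hr


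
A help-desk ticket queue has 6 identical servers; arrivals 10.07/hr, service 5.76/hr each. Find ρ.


ρ = λ/(cμ) = 10.07/(6·5.76) = 10.07/34.56 = 0.2914

Final: 0.2914


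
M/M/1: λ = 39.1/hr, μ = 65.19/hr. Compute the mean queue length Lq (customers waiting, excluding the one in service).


ρ = 39.1/65.19 = 0.5998
Lq = ρ²/(1−ρ) = 0.3597/0.4002 = 0.8989

Final: 0.8989


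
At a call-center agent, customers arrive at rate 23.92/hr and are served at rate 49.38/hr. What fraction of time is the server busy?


ρ = λ/μ = 23.92/49.38 = 0.4844

Final: 0.4844


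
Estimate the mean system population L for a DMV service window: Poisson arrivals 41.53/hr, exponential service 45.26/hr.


ρ = λ/μ = 41.53/45.26 = 0.9176
L = ρ/(1−ρ) = 0.9176/(1 − 0.9176) = 0.9176/0.08241 = 11.1340

Final: 11.1340


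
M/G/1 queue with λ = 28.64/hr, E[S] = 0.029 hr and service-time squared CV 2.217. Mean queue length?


ρ = λ·E[S] = 28.64·0.029 = 0.8306
Lq = ρ²(1+C_s²)/(2(1−ρ)) = 0.6898·(1+2.217)/(2·0.1694)
= 0.6898·3.2170/0.3389 = 6.54858

Final: 6.54858


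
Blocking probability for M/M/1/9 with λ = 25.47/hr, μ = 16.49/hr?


ρ = λ/μ = 25.47/16.49 = 1.5446
P_K = (1−ρ)ρ^K/(1−ρ^(K+1)) = (-0.5446·50.035081)/(1 − 77.282808)
= -27.247727/-76.282808 = 0.357194

Final: 0.357194


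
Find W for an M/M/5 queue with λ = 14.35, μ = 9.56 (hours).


a = 1.5010; ρ = 0.3002; P₀ = 0.222540
Lq = P₀·a^c·ρ/(c!(1−ρ)²) = 0.008663
Wq = Lq/λ = 0.008663/14.35 = 0.0006037 hr
W = Wq + 1/μ = 0.0006037 + 0.10460 = 0.10521 hr

Final: 0.10521 hr


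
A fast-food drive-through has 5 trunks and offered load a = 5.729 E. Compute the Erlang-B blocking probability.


B(c,a) = (a^c/c!) / Σ_{k=0}^{c} a^k/k!
a^5/5! = 51.429567
Σ terms (k=0..5): 1.00000 + 5.72900 + 16.41072 + 31.33901 + 44.88529 + 51.42957 = 150.793584
B = 51.429567/150.793584 = 0.341059

Final: 0.341059


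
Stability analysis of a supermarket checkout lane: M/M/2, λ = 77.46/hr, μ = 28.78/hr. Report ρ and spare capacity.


Total capacity cμ = 2·28.78 = 57.56/hr
ρ = λ/(cμ) = 77.46/57.56 = 1.3457
Stable ⇔ ρ < 1: NO
Spare capacity = cμ − λ = 57.56 − 77.46 = -19.90/hr

Final: ρ = 1.3457; unstable; margin = -19.90/hr


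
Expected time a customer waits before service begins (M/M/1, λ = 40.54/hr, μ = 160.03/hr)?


ρ = 40.54/160.03 = 0.2533
Wq = ρ/(μ−λ) = 0.2533/(160.03 − 40.54) = 0.2533/119.49 = 0.002120 hr

Final: 0.002120 hr


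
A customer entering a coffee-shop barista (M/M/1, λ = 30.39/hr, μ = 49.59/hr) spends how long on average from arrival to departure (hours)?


W = 1/(μ−λ) = 1/(49.59 − 30.39) = 1/19.20 = 0.05208 hr

Final: 0.05208 hr


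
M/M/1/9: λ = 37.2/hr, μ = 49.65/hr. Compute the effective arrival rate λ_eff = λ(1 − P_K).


ρ = 0.7492; P_K = (1−ρ)ρ^9/(1−ρ^10) = 0.019759
λ_eff = λ(1 − P_K) = 37.2·(1 − 0.019759) = 37.2·0.980241 = 36.4649 /hr

Final: 36.4649 /hr


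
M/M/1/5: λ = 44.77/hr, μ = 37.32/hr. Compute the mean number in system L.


ρ = 44.77/37.32 = 1.1996
L = ρ[1 − (K+1)ρ^K + Kρ^(K+1)] / [(1−ρ)(1−ρ^(K+1))]
Numerator: 1.1996·(1 − 6·2.484433 + 5·2.980388) = 1.194035
Denominator: (-0.1996)·(-1.980388) = 0.395335
L = 1.194035/0.395335 = 3.0203

Final: 3.0203


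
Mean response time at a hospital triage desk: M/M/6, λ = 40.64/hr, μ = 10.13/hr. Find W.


a = 4.0118; ρ = 0.6686; P₀ = 0.016461
Lq = P₀·a^c·ρ/(c!(1−ρ)²) = 0.58047
Wq = Lq/λ = 0.58047/40.64 = 0.01428 hr
W = Wq + 1/μ = 0.01428 + 0.09872 = 0.11300 hr

Final: 0.11300 hr


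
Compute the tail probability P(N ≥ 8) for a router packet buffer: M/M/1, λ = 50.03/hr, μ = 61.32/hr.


ρ = 50.03/61.32 = 0.8159
P(N ≥ n) = ρ^n = 0.8159^8 = 0.196348

Final: 0.196348


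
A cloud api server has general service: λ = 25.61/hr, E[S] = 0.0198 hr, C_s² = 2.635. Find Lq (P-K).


ρ = λ·E[S] = 25.61·0.0198 = 0.5071
Lq = ρ²(1+C_s²)/(2(1−ρ)) = 0.2571·(1+2.635)/(2·0.4929)
= 0.2571·3.6350/0.9858 = 0.94808

Final: 0.94808


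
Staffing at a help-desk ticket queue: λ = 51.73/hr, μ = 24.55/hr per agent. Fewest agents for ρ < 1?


Stability requires cμ > λ ⇔ c > λ/μ.
λ/μ = 51.73/24.55 = 2.1071
Minimum integer c = ⌊2.1071⌋ + 1 = 3
Check: 3·24.55 = 73.65 > 51.73, while 2·24.55 = 49.10 ≤ 51.73

Final: 3 servers


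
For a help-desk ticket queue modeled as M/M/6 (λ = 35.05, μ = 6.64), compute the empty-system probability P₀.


a = λ/μ = 35.05/6.64 = 5.2786; ρ = a/c = 0.8798
Σ_{k=0}^{5} a^k/k! (terms k=0..5) = 1.00000 + 5.27861 + 13.93189 + 24.51368 + 32.34957 + 34.15218 = 111.22594
Tail: a^6/(6!(1−ρ)) = 21633.14482/(720·0.1202) = 249.90272
P₀ = 1/(111.22594 + 249.90272) = 1/361.12865 = 0.002769

Final: 0.002769


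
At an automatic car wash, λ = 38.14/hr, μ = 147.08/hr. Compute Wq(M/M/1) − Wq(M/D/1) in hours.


ρ = 38.14/147.08 = 0.2593
Wq(M/M/1) = ρ/(μ−λ) = 0.2593/108.94 = 0.002380 hr
Wq(M/D/1) = ρ/(2(μ−λ)) = 0.001190 hr
Savings = 0.002380 − 0.001190 = 0.001190 hr

Final: 0.001190 hr


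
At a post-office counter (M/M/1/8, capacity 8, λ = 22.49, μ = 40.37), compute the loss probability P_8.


ρ = λ/μ = 22.49/40.37 = 0.5571
P_K = (1−ρ)ρ^K/(1−ρ^(K+1)) = (0.4429·0.009278)/(1 − 0.005169)
= 0.004109/0.994831 = 0.004131

Final: 0.004131


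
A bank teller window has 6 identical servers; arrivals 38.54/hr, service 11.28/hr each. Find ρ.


ρ = λ/(cμ) = 38.54/(6·11.28) = 38.54/67.68 = 0.5694

Final: 0.5694


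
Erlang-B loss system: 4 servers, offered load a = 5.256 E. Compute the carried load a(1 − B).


B(4,5.256) = 0.418033 (Erlang-B)
Carried load = a(1 − B) = 5.256·(1 − 0.418033) = 5.256·0.581967 = 3.0588 E

Final: 3.0588 Erlangs


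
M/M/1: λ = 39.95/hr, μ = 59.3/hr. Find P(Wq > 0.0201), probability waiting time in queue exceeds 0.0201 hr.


ρ = 39.95/59.3 = 0.6737
P(Wq > t) = ρ·e^{−(μ−λ)t} = 0.6737·e^{−0.3889}
= 0.6737·0.677778 = 0.456615

Final: 0.456615


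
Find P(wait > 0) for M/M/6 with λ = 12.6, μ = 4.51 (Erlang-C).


a = λ/μ = 2.7938; ρ = a/6 = 0.4656
P₀ = 0.060520 (from M/M/c formula)
C(c,a) = [a^c/(c!(1−ρ))]·P₀ = [475.51478/(720·0.5344)]·0.060520
= 1.23592·0.060520 = 0.074798

Final: 0.074798


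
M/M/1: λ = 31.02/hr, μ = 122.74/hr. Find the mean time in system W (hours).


W = 1/(μ−λ) = 1/(122.74 − 31.02) = 1/91.72 = 0.01090 hr

Final: 0.01090 hr


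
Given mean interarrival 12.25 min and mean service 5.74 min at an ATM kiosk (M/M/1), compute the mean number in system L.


λ = 60/12.25 = 4.8980 /hr
μ = 60/5.74 = 10.4530 /hr
ρ = λ/μ = 4.8980/10.4530 = 0.4686
L = ρ/(1−ρ) = 0.4686/0.5314 = 0.8817

Final: 0.8817


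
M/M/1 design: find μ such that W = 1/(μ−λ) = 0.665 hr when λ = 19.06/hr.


W = 1/(μ−λ) ⇒ μ − λ = 1/W = 1/0.665 = 1.5038
μ = λ + 1/W = 19.06 + 1.5038 = 20.5638 per hr

Final: 20.5638 /hr


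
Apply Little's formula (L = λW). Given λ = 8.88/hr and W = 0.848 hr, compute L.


L = λW = 8.88·0.848 = 7.5302

Final: 7.5302


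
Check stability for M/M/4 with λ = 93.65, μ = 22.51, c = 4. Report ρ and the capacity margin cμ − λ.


Total capacity cμ = 4·22.51 = 90.04/hr
ρ = λ/(cμ) = 93.65/90.04 = 1.0401
Stable ⇔ ρ < 1: NO
Spare capacity = cμ − λ = 90.04 − 93.65 = -3.61/hr

Final: ρ = 1.0401; unstable; margin = -3.61/hr


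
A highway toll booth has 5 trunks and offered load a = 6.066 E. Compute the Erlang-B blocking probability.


B(c,a) = (a^c/c!) / Σ_{k=0}^{c} a^k/k!
a^5/5! = 68.443275
Σ terms (k=0..5): 1.00000 + 6.06600 + 18.39818 + 37.20112 + 56.41549 + 68.44328 = 187.524061
B = 68.443275/187.524061 = 0.364984

Final: 0.364984


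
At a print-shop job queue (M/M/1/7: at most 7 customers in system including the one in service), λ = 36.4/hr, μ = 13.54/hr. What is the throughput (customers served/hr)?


ρ = 2.6883; P_K = (1−ρ)ρ^7/(1−ρ^8) = 0.628252
λ_eff = λ(1 − P_K) = 36.4·(1 − 0.628252) = 36.4·0.371748 = 13.5316 /hr

Final: 13.5316 /hr


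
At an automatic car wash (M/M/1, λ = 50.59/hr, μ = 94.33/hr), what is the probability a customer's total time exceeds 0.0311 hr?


W ~ Exponential(μ−λ) for M/M/1.
μ − λ = 94.33 − 50.59 = 43.7400
P(W > t) = e^{−(μ−λ)t} = e^{−1.3603} = 0.256580

Final: 0.256580


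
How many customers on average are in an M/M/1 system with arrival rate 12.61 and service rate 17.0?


ρ = λ/μ = 12.61/17.0 = 0.7418
L = ρ/(1−ρ) = 0.7418/(1 − 0.7418) = 0.7418/0.2582 = 2.8724

Final: 2.8724


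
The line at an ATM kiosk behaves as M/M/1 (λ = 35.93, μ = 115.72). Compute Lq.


ρ = 35.93/115.72 = 0.3105
Lq = ρ²/(1−ρ) = 0.09640/0.6895 = 0.1398

Final: 0.1398


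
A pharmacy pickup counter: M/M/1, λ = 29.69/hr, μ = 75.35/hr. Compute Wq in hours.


ρ = 29.69/75.35 = 0.3940
Wq = ρ/(μ−λ) = 0.3940/(75.35 − 29.69) = 0.3940/45.66 = 0.008630 hr

Final: 0.008630 hr


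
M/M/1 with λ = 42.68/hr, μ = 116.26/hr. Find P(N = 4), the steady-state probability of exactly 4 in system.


ρ = 42.68/116.26 = 0.3671
P_n = (1−ρ)·ρ^n = (1 − 0.3671)·0.3671^4 = 0.6329·0.018163 = 0.011495

Final: 0.011495


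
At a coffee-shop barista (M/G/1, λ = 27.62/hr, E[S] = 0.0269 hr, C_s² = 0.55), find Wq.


ρ = λ·E[S] = 27.62·0.0269 = 0.7430
E[S²] = E[S]²(1+C_s²) = 0.0269²·(1+0.55) = 0.001122
Wq = λ·E[S²]/(2(1−ρ)) = 27.62·0.001122/(2·0.2570) = 0.06026 hr

Final: 0.06026 hr


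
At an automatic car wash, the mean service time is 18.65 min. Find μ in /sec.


μ = 1/(service time) in consistent units.
1 second = 0.0166667 min, so μ = 0.0166667/18.65 = 0.0008937 per second

Final: 0.0008937 /sec


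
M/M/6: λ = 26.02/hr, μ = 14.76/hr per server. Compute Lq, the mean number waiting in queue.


a = λ/μ = 1.7629; ρ = a/6 = 0.2938
P₀ = 0.171434
Lq = P₀·a^c·ρ / (c!·(1−ρ)²) = 0.171434·30.01412·0.2938/(720·0.49870)
= 0.004210

Final: 0.004210


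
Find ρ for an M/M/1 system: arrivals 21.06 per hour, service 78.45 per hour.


ρ = λ/μ = 21.06/78.45 = 0.2685

Final: 0.2685


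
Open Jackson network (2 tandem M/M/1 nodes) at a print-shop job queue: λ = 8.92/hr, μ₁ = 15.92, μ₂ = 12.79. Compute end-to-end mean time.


Each node sees arrival rate λ = 8.92/hr (tandem ⇒ throughput preserved).
W₁ = 1/(μ₁−λ) = 1/(15.92−8.92) = 0.14286 hr
W₂ = 1/(μ₂−λ) = 1/(12.79−8.92) = 0.25840 hr
W_total = W₁ + W₂ = 0.14286 + 0.25840 = 0.40126 hr

Final: 0.40126 hr


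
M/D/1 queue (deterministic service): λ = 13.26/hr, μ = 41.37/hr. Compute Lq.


ρ = 13.26/41.37 = 0.3205
M/D/1: Lq = ρ²/(2(1−ρ)) = 0.1027/(2·0.6795) = 0.07560

Final: 0.07560


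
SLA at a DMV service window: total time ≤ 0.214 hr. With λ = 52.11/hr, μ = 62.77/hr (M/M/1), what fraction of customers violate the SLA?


W ~ Exponential(μ−λ) for M/M/1.
μ − λ = 62.77 − 52.11 = 10.6600
P(W > t) = e^{−(μ−λ)t} = e^{−2.2812} = 0.102157

Final: 0.102157


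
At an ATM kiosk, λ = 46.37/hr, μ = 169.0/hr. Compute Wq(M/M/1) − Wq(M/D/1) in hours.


ρ = 46.37/169.0 = 0.2744
Wq(M/M/1) = ρ/(μ−λ) = 0.2744/122.63 = 0.002237 hr
Wq(M/D/1) = ρ/(2(μ−λ)) = 0.001119 hr
Savings = 0.002237 − 0.001119 = 0.001119 hr

Final: 0.001119 hr


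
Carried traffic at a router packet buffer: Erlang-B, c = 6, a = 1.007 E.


B(6,1.007) = 0.0005291 (Erlang-B)
Carried load = a(1 − B) = 1.007·(1 − 0.0005291) = 1.007·0.999471 = 1.0065 E

Final: 1.0065 Erlangs


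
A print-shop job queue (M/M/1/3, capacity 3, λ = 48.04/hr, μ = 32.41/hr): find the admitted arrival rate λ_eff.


ρ = 1.4823; P_K = (1−ρ)ρ^3/(1−ρ^4) = 0.410365
λ_eff = λ(1 − P_K) = 48.04·(1 − 0.410365) = 48.04·0.589635 = 28.3261 /hr

Final: 28.3261 /hr


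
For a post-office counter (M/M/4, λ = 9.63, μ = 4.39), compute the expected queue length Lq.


a = λ/μ = 2.1936; ρ = a/4 = 0.5484
P₀ = 0.105315
Lq = P₀·a^c·ρ / (c!·(1−ρ)²) = 0.105315·23.15512·0.5484/(24·0.20394)
= 0.27323

Final: 0.27323


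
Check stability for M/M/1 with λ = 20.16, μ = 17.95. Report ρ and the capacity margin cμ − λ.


Total capacity cμ = 1·17.95 = 17.95/hr
ρ = λ/(cμ) = 20.16/17.95 = 1.1231
Stable ⇔ ρ < 1: NO
Spare capacity = cμ − λ = 17.95 − 20.16 = -2.21/hr

Final: ρ = 1.1231; unstable; margin = -2.21/hr


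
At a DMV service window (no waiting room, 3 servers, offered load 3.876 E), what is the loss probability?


B(c,a) = (a^c/c!) / Σ_{k=0}^{c} a^k/k!
a^3/3! = 9.705101
Σ terms (k=0..3): 1.00000 + 3.87600 + 7.51169 + 9.70510 = 22.092789
B = 9.705101/22.092789 = 0.439288

Final: 0.439288


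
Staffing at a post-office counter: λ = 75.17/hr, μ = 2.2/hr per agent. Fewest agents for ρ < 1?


Stability requires cμ > λ ⇔ c > λ/μ.
λ/μ = 75.17/2.2 = 34.1682
Minimum integer c = ⌊34.1682⌋ + 1 = 35
Check: 35·2.2 = 77.00 > 75.17, while 34·2.2 = 74.80 ≤ 75.17

Final: 35 servers


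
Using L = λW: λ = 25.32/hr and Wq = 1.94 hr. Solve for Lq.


Lq = λWq = 25.32·1.94 = 49.1208

Final: 49.1208


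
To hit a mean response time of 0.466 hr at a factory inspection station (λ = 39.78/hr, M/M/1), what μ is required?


W = 1/(μ−λ) ⇒ μ − λ = 1/W = 1/0.466 = 2.1459
μ = λ + 1/W = 39.78 + 2.1459 = 41.9259 per hr

Final: 41.9259 /hr


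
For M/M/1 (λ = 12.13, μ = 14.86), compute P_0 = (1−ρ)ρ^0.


ρ = 12.13/14.86 = 0.8163
P_n = (1−ρ)·ρ^n = (1 − 0.8163)·0.8163^0 = 0.1837·1.000000 = 0.183715

Final: 0.183715


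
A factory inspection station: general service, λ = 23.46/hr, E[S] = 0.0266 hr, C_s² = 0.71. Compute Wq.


ρ = λ·E[S] = 23.46·0.0266 = 0.6240
E[S²] = E[S]²(1+C_s²) = 0.0266²·(1+0.71) = 0.001210
Wq = λ·E[S²]/(2(1−ρ)) = 23.46·0.001210/(2·0.3760) = 0.03775 hr

Final: 0.03775 hr


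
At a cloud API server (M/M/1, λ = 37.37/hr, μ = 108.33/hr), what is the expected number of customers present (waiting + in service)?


ρ = λ/μ = 37.37/108.33 = 0.3450
L = ρ/(1−ρ) = 0.3450/(1 − 0.3450) = 0.3450/0.6550 = 0.5266

Final: 0.5266


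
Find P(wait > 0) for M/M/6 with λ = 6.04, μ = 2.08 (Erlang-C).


a = λ/μ = 2.9038; ρ = a/6 = 0.4840
P₀ = 0.054060 (from M/M/c formula)
C(c,a) = [a^c/(c!(1−ρ))]·P₀ = [599.57238/(720·0.5160)]·0.054060
= 1.61376·0.054060 = 0.087239

Final: 0.087239


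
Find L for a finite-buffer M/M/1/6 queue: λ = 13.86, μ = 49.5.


ρ = 13.86/49.5 = 0.2800
L = ρ[1 − (K+1)ρ^K + Kρ^(K+1)] / [(1−ρ)(1−ρ^(K+1))]
Numerator: 0.2800·(1 − 7·0.0004819 + 6·0.0001349) = 0.279282
Denominator: (0.7200)·(0.999865) = 0.719903
L = 0.279282/0.719903 = 0.3879

Final: 0.3879


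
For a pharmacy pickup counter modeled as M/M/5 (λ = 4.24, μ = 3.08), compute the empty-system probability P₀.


a = λ/μ = 4.24/3.08 = 1.3766; ρ = a/c = 0.2753
Σ_{k=0}^{4} a^k/k! (terms k=0..4) = 1.00000 + 1.37662 + 0.94755 + 0.43480 + 0.14964 = 3.90861
Tail: a^5/(5!(1−ρ)) = 4.94397/(120·0.7247) = 0.05685
P₀ = 1/(3.90861 + 0.05685) = 1/3.96547 = 0.252177

Final: 0.252177


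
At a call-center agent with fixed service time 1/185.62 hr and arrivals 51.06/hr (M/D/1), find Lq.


ρ = 51.06/185.62 = 0.2751
M/D/1: Lq = ρ²/(2(1−ρ)) = 0.07567/(2·0.7249) = 0.05219

Final: 0.05219


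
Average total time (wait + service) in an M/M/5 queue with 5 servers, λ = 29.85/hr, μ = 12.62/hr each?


a = 2.3653; ρ = 0.4731; P₀ = 0.092225
Lq = P₀·a^c·ρ/(c!(1−ρ)²) = 0.09694
Wq = Lq/λ = 0.09694/29.85 = 0.003247 hr
W = Wq + 1/μ = 0.003247 + 0.07924 = 0.08249 hr

Final: 0.08249 hr


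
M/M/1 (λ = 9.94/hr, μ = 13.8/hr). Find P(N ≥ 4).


ρ = 9.94/13.8 = 0.7203
P(N ≥ n) = ρ^n = 0.7203^4 = 0.269172

Final: 0.269172


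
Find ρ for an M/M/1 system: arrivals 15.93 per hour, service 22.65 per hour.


ρ = λ/μ = 15.93/22.65 = 0.7033

Final: 0.7033


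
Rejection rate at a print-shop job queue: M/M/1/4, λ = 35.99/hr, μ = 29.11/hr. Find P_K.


ρ = λ/μ = 35.99/29.11 = 1.2363
P_K = (1−ρ)ρ^K/(1−ρ^(K+1)) = (-0.2363·2.336461)/(1 − 2.888672)
= -0.552211/-1.888672 = 0.292380

Final: 0.292380


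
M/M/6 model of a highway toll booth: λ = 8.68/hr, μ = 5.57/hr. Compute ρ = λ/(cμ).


ρ = λ/(cμ) = 8.68/(6·5.57) = 8.68/33.42 = 0.2597

Final: 0.2597


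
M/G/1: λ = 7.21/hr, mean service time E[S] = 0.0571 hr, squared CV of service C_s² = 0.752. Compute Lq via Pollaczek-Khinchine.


ρ = λ·E[S] = 7.21·0.0571 = 0.4117
Lq = ρ²(1+C_s²)/(2(1−ρ)) = 0.1695·(1+0.752)/(2·0.5883)
= 0.1695·1.7520/1.1766 = 0.25237

Final: 0.25237


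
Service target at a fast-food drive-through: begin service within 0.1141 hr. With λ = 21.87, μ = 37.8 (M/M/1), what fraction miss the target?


ρ = 21.87/37.8 = 0.5786
P(Wq > t) = ρ·e^{−(μ−λ)t} = 0.5786·e^{−1.8176}
= 0.5786·0.162413 = 0.093968

Final: 0.093968


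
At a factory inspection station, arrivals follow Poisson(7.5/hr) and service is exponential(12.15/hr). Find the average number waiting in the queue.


ρ = 7.5/12.15 = 0.6173
Lq = ρ²/(1−ρ) = 0.3810/0.3827 = 0.9956

Final: 0.9956


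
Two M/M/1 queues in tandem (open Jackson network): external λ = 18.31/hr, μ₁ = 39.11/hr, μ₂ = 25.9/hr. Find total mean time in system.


Each node sees arrival rate λ = 18.31/hr (tandem ⇒ throughput preserved).
W₁ = 1/(μ₁−λ) = 1/(39.11−18.31) = 0.04808 hr
W₂ = 1/(μ₂−λ) = 1/(25.9−18.31) = 0.13175 hr
W_total = W₁ + W₂ = 0.04808 + 0.13175 = 0.17983 hr

Final: 0.17983 hr


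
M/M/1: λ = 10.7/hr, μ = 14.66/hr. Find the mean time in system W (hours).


W = 1/(μ−λ) = 1/(14.66 − 10.7) = 1/3.96 = 0.2525 hr

Final: 0.2525 hr


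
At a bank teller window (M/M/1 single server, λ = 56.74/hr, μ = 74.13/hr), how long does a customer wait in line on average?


ρ = 56.74/74.13 = 0.7654
Wq = ρ/(μ−λ) = 0.7654/(74.13 − 56.74) = 0.7654/17.39 = 0.04401 hr

Final: 0.04401 hr


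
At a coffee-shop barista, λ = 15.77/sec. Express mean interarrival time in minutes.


Mean interarrival time = 1/λ = 1/15.77 second = 0.06341 second
In minutes: 0.06341 × 0.0166667 = 0.001057 min

Final: 0.001057 min


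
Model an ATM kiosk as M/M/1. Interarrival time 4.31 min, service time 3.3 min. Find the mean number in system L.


λ = 60/4.31 = 13.9211 /hr
μ = 60/3.3 = 18.1818 /hr
ρ = λ/μ = 13.9211/18.1818 = 0.7657
L = ρ/(1−ρ) = 0.7657/0.2343 = 3.2673

Final: 3.2673


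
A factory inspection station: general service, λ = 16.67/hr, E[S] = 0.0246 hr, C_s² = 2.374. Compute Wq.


ρ = λ·E[S] = 16.67·0.0246 = 0.4101
E[S²] = E[S]²(1+C_s²) = 0.0246²·(1+2.374) = 0.002042
Wq = λ·E[S²]/(2(1−ρ)) = 16.67·0.002042/(2·0.5899) = 0.02885 hr

Final: 0.02885 hr


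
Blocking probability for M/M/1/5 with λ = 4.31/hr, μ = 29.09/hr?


ρ = λ/μ = 4.31/29.09 = 0.1482
P_K = (1−ρ)ρ^K/(1−ρ^(K+1)) = (0.8518·0.00007139)/(1 − 0.00001058)
= 0.00006082/0.999989 = 0.00006082

Final: 0.00006082


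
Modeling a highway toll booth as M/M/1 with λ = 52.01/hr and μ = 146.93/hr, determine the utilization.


ρ = λ/μ = 52.01/146.93 = 0.3540

Final: 0.3540


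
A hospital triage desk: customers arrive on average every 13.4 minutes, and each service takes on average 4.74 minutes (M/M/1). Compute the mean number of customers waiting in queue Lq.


λ = 60/13.4 = 4.4776 /hr
μ = 60/4.74 = 12.6582 /hr
ρ = λ/μ = 4.4776/12.6582 = 0.3537
Lq = ρ²/(1−ρ) = 0.1251/0.6463 = 0.1936

Final: 0.1936


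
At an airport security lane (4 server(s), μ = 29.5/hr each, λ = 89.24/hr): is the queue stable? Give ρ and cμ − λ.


Total capacity cμ = 4·29.5 = 118.00/hr
ρ = λ/(cμ) = 89.24/118.00 = 0.7563
Stable ⇔ ρ < 1: YES
Spare capacity = cμ − λ = 118.00 − 89.24 = 28.76/hr

Final: ρ = 0.7563; stable; margin = 28.76/hr


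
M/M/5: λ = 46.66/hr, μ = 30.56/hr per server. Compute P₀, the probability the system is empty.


a = λ/μ = 46.66/30.56 = 1.5268; ρ = a/c = 0.3054
Σ_{k=0}^{4} a^k/k! (terms k=0..4) = 1.00000 + 1.52683 + 1.16561 + 0.59323 + 0.22644 = 4.51211
Tail: a^5/(5!(1−ρ)) = 8.29768/(120·0.6946) = 0.09955
P₀ = 1/(4.51211 + 0.09955) = 1/4.61166 = 0.216842

Final: 0.216842


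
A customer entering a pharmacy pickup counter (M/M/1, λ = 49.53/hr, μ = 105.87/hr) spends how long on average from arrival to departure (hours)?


W = 1/(μ−λ) = 1/(105.87 − 49.53) = 1/56.34 = 0.01775 hr

Final: 0.01775 hr


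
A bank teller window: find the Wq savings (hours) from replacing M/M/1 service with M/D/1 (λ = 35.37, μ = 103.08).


ρ = 35.37/103.08 = 0.3431
Wq(M/M/1) = ρ/(μ−λ) = 0.3431/67.71 = 0.005068 hr
Wq(M/D/1) = ρ/(2(μ−λ)) = 0.002534 hr
Savings = 0.005068 − 0.002534 = 0.002534 hr

Final: 0.002534 hr


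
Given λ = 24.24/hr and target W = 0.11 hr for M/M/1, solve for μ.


W = 1/(μ−λ) ⇒ μ − λ = 1/W = 1/0.11 = 9.0909
μ = λ + 1/W = 24.24 + 9.0909 = 33.3309 per hr

Final: 33.3309 /hr


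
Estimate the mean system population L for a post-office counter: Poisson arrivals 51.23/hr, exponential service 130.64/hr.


ρ = λ/μ = 51.23/130.64 = 0.3921
L = ρ/(1−ρ) = 0.3921/(1 − 0.3921) = 0.3921/0.6079 = 0.6451

Final: 0.6451


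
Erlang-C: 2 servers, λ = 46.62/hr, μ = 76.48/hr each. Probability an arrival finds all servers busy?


a = λ/μ = 0.6096; ρ = a/2 = 0.3048
P₀ = 0.532819 (from M/M/c formula)
C(c,a) = [a^c/(c!(1−ρ))]·P₀ = [0.37158/(2·0.6952)]·0.532819
= 0.26724·0.532819 = 0.142390

Final: 0.142390


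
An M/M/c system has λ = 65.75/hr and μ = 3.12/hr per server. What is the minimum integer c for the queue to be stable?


Stability requires cμ > λ ⇔ c > λ/μ.
λ/μ = 65.75/3.12 = 21.0737
Minimum integer c = ⌊21.0737⌋ + 1 = 22
Check: 22·3.12 = 68.64 > 65.75, while 21·3.12 = 65.52 ≤ 65.75

Final: 22 servers


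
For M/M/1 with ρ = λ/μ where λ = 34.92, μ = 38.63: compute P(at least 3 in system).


ρ = 34.92/38.63 = 0.9040
P(N ≥ n) = ρ^n = 0.9040^3 = 0.738667

Final: 0.738667


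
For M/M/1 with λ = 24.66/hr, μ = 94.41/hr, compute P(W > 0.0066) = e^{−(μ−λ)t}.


W ~ Exponential(μ−λ) for M/M/1.
μ − λ = 94.41 − 24.66 = 69.7500
P(W > t) = e^{−(μ−λ)t} = e^{−0.4603} = 0.631063

Final: 0.631063


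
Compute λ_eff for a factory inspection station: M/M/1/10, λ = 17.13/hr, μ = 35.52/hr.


ρ = 0.4823; P_K = (1−ρ)ρ^10/(1−ρ^11) = 0.0003524
λ_eff = λ(1 − P_K) = 17.13·(1 − 0.0003524) = 17.13·0.999648 = 17.1240 /hr

Final: 17.1240 /hr


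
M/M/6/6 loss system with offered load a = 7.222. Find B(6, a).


B(c,a) = (a^c/c!) / Σ_{k=0}^{c} a^k/k!
a^6/6! = 197.066321
Σ terms (k=0..6): 1.00000 + 7.22200 + 26.07864 + 62.77998 + 113.34926 + 163.72167 + 197.06632 = 571.217881
B = 197.066321/571.217881 = 0.344993

Final: 0.344993


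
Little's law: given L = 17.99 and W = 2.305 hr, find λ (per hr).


λ = L/W = 17.99/2.305 = 7.8048 /hr

Final: 7.8048 /hr


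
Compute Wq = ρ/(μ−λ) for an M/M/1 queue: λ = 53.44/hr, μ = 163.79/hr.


ρ = 53.44/163.79 = 0.3263
Wq = ρ/(μ−λ) = 0.3263/(163.79 − 53.44) = 0.3263/110.35 = 0.002957 hr

Final: 0.002957 hr


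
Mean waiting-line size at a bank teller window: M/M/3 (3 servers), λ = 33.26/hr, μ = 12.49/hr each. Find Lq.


a = λ/μ = 2.6629; ρ = a/3 = 0.8876
P₀ = 0.028393
Lq = P₀·a^c·ρ / (c!·(1−ρ)²) = 0.028393·18.88337·0.8876/(6·0.01262)
= 6.28327

Final: 6.28327


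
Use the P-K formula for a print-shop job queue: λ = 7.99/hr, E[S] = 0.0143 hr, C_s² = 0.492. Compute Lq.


ρ = λ·E[S] = 7.99·0.0143 = 0.1143
Lq = ρ²(1+C_s²)/(2(1−ρ)) = 0.01305·(1+0.492)/(2·0.8857)
= 0.01305·1.4920/1.7715 = 0.01100

Final: 0.01100


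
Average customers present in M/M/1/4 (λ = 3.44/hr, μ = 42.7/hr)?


ρ = 3.44/42.7 = 0.08056
L = ρ[1 − (K+1)ρ^K + Kρ^(K+1)] / [(1−ρ)(1−ρ^(K+1))]
Numerator: 0.08056·(1 − 5·0.00004212 + 4·0.000003394) = 0.080546
Denominator: (0.9194)·(0.999997) = 0.919435
L = 0.080546/0.919435 = 0.08760

Final: 0.08760


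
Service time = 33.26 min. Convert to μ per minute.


μ = 1/(service time) in consistent units.
1 minute = 1 min, so μ = 1/33.26 = 0.03007 per minute

Final: 0.03007 /min


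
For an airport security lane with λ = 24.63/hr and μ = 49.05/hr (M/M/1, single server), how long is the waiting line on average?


ρ = 24.63/49.05 = 0.5021
Lq = ρ²/(1−ρ) = 0.2521/0.4979 = 0.5065

Final: 0.5065


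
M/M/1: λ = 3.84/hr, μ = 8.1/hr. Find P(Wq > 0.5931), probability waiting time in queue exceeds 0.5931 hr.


ρ = 3.84/8.1 = 0.4741
P(Wq > t) = ρ·e^{−(μ−λ)t} = 0.4741·e^{−2.5266}
= 0.4741·0.079930 = 0.037893

Final: 0.037893


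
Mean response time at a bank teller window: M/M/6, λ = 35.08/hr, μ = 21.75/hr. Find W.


a = 1.6129; ρ = 0.2688; P₀ = 0.199236
Lq = P₀·a^c·ρ/(c!(1−ρ)²) = 0.002449
Wq = Lq/λ = 0.002449/35.08 = 0.00006982 hr
W = Wq + 1/μ = 0.00006982 + 0.04598 = 0.04605 hr

Final: 0.04605 hr


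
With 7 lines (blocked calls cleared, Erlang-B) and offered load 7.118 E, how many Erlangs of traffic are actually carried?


B(7,7.118) = 0.256147 (Erlang-B)
Carried load = a(1 − B) = 7.118·(1 − 0.256147) = 7.118·0.743853 = 5.2947 E

Final: 5.2947 Erlangs


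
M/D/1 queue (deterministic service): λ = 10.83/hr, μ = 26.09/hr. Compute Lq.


ρ = 10.83/26.09 = 0.4151
M/D/1: Lq = ρ²/(2(1−ρ)) = 0.1723/(2·0.5849) = 0.14730

Final: 0.14730


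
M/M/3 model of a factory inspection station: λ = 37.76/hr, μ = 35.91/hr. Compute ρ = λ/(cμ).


ρ = λ/(cμ) = 37.76/(3·35.91) = 37.76/107.73 = 0.3505

Final: 0.3505


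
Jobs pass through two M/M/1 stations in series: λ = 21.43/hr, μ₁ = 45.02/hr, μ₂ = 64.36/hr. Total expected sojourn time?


Each node sees arrival rate λ = 21.43/hr (tandem ⇒ throughput preserved).
W₁ = 1/(μ₁−λ) = 1/(45.02−21.43) = 0.04239 hr
W₂ = 1/(μ₂−λ) = 1/(64.36−21.43) = 0.02329 hr
W_total = W₁ + W₂ = 0.04239 + 0.02329 = 0.06568 hr

Final: 0.06568 hr


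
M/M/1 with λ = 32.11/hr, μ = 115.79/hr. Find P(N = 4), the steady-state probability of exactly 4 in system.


ρ = 32.11/115.79 = 0.2773
P_n = (1−ρ)·ρ^n = (1 − 0.2773)·0.2773^4 = 0.7227·0.005914 = 0.004274

Final: 0.004274


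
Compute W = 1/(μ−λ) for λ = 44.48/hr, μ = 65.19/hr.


W = 1/(μ−λ) = 1/(65.19 − 44.48) = 1/20.71 = 0.04829 hr

Final: 0.04829 hr


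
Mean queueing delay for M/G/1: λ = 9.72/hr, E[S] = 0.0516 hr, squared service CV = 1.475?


ρ = λ·E[S] = 9.72·0.0516 = 0.5016
E[S²] = E[S]²(1+C_s²) = 0.0516²·(1+1.475) = 0.006590
Wq = λ·E[S²]/(2(1−ρ)) = 9.72·0.006590/(2·0.4984) = 0.06425 hr

Final: 0.06425 hr


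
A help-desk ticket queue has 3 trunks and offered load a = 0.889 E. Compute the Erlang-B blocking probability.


B(c,a) = (a^c/c!) / Σ_{k=0}^{c} a^k/k!
a^3/3! = 0.117099
Σ terms (k=0..3): 1.00000 + 0.88900 + 0.39516 + 0.11710 = 2.401260
B = 0.117099/2.401260 = 0.048766

Final: 0.048766


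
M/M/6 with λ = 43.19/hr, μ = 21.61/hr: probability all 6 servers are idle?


a = λ/μ = 43.19/21.61 = 1.9986; ρ = a/c = 0.3331
Σ_{k=0}^{5} a^k/k! (terms k=0..5) = 1.00000 + 1.99861 + 1.99722 + 1.33056 + 0.66482 + 0.26574 = 7.25696
Tail: a^6/(6!(1−ρ)) = 63.73392/(720·0.6669) = 0.13273
P₀ = 1/(7.25696 + 0.13273) = 1/7.38969 = 0.135324

Final: 0.135324


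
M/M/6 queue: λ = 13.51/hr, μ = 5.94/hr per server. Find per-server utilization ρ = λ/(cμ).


ρ = λ/(cμ) = 13.51/(6·5.94) = 13.51/35.64 = 0.3791

Final: 0.3791


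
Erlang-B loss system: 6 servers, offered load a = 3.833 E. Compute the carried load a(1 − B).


B(6,3.833) = 0.105227 (Erlang-B)
Carried load = a(1 − B) = 3.833·(1 − 0.105227) = 3.833·0.894773 = 3.4297 E

Final: 3.4297 Erlangs


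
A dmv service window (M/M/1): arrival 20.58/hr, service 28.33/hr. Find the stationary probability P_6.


ρ = 20.58/28.33 = 0.7264
P_n = (1−ρ)·ρ^n = (1 − 0.7264)·0.7264^6 = 0.2736·0.146958 = 0.040202

Final: 0.040202


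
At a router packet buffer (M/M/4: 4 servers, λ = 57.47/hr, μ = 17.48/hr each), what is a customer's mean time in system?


a = 3.2878; ρ = 0.8219; P₀ = 0.023279
Lq = P₀·a^c·ρ/(c!(1−ρ)²) = 2.93805
Wq = Lq/λ = 2.93805/57.47 = 0.05112 hr
W = Wq + 1/μ = 0.05112 + 0.05721 = 0.10833 hr

Final: 0.10833 hr


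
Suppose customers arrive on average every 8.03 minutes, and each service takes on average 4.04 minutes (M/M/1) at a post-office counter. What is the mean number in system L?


λ = 60/8.03 = 7.4720 /hr
μ = 60/4.04 = 14.8515 /hr
ρ = λ/μ = 7.4720/14.8515 = 0.5031
L = ρ/(1−ρ) = 0.5031/0.4969 = 1.0125

Final: 1.0125


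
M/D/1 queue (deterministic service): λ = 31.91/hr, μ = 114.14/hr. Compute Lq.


ρ = 31.91/114.14 = 0.2796
M/D/1: Lq = ρ²/(2(1−ρ)) = 0.07816/(2·0.7204) = 0.05424

Final: 0.05424


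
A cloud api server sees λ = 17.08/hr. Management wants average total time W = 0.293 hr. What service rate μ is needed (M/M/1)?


W = 1/(μ−λ) ⇒ μ − λ = 1/W = 1/0.293 = 3.4130
μ = λ + 1/W = 17.08 + 3.4130 = 20.4930 per hr

Final: 20.4930 /hr


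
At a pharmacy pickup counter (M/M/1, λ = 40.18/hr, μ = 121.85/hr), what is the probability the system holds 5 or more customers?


ρ = 40.18/121.85 = 0.3297
P(N ≥ n) = ρ^n = 0.3297^5 = 0.003899

Final: 0.003899


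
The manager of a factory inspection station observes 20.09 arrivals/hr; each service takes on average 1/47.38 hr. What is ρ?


ρ = λ/μ = 20.09/47.38 = 0.4240

Final: 0.4240


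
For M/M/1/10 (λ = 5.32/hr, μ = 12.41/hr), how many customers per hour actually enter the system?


ρ = 0.4287; P_K = (1−ρ)ρ^10/(1−ρ^11) = 0.0001198
λ_eff = λ(1 − P_K) = 5.32·(1 − 0.0001198) = 5.32·0.999880 = 5.3194 /hr

Final: 5.3194 /hr


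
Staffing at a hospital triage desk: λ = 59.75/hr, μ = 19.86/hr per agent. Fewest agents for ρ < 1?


Stability requires cμ > λ ⇔ c > λ/μ.
λ/μ = 59.75/19.86 = 3.0086
Minimum integer c = ⌊3.0086⌋ + 1 = 4
Check: 4·19.86 = 79.44 > 59.75, while 3·19.86 = 59.58 ≤ 59.75

Final: 4 servers


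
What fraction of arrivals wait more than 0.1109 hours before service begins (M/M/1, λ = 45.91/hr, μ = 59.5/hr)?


ρ = 45.91/59.5 = 0.7716
P(Wq > t) = ρ·e^{−(μ−λ)t} = 0.7716·e^{−1.5071}
= 0.7716·0.221545 = 0.170943

Final: 0.170943


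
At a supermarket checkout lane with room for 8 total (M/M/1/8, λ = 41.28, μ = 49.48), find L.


ρ = 41.28/49.48 = 0.8343
L = ρ[1 − (K+1)ρ^K + Kρ^(K+1)] / [(1−ρ)(1−ρ^(K+1))]
Numerator: 0.8343·(1 − 9·0.234682 + 8·0.195790) = 0.378911
Denominator: (0.1657)·(0.804210) = 0.133277
L = 0.378911/0.133277 = 2.8430

Final: 2.8430


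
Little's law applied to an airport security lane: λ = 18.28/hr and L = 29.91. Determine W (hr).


W = L/λ = 29.91/18.28 = 1.6362 hr

Final: 1.6362 hr


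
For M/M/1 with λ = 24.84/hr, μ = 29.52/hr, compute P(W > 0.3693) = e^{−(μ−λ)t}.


W ~ Exponential(μ−λ) for M/M/1.
μ − λ = 29.52 − 24.84 = 4.6800
P(W > t) = e^{−(μ−λ)t} = e^{−1.7283} = 0.177582

Final: 0.177582


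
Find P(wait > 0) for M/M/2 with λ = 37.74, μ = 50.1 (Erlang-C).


a = λ/μ = 0.7533; ρ = a/2 = 0.3766
P₀ = 0.452806 (from M/M/c formula)
C(c,a) = [a^c/(c!(1−ρ))]·P₀ = [0.56745/(2·0.6234)]·0.452806
= 0.45516·0.452806 = 0.206099

Final: 0.206099


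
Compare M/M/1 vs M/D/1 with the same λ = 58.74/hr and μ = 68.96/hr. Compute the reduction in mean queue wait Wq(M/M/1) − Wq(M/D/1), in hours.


ρ = 58.74/68.96 = 0.8518
Wq(M/M/1) = ρ/(μ−λ) = 0.8518/10.22 = 0.08335 hr
Wq(M/D/1) = ρ/(2(μ−λ)) = 0.04167 hr
Savings = 0.08335 − 0.04167 = 0.04167 hr

Final: 0.04167 hr


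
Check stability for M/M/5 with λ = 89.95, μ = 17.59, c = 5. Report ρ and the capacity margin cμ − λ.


Total capacity cμ = 5·17.59 = 87.95/hr
ρ = λ/(cμ) = 89.95/87.95 = 1.0227
Stable ⇔ ρ < 1: NO
Spare capacity = cμ − λ = 87.95 − 89.95 = -2.00/hr

Final: ρ = 1.0227; unstable; margin = -2.00/hr


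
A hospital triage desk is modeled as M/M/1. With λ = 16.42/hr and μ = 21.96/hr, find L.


ρ = λ/μ = 16.42/21.96 = 0.7477
L = ρ/(1−ρ) = 0.7477/(1 − 0.7477) = 0.7477/0.2523 = 2.9639

Final: 2.9639


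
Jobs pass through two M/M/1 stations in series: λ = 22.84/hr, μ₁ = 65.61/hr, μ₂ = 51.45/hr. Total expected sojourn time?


Each node sees arrival rate λ = 22.84/hr (tandem ⇒ throughput preserved).
W₁ = 1/(μ₁−λ) = 1/(65.61−22.84) = 0.02338 hr
W₂ = 1/(μ₂−λ) = 1/(51.45−22.84) = 0.03495 hr
W_total = W₁ + W₂ = 0.02338 + 0.03495 = 0.05833 hr

Final: 0.05833 hr


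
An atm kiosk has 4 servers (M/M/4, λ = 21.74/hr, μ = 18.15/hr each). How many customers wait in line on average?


a = λ/μ = 1.1978; ρ = a/4 = 0.2994
P₀ = 0.300843
Lq = P₀·a^c·ρ / (c!·(1−ρ)²) = 0.300843·2.05841·0.2994/(24·0.49077)
= 0.01574

Final: 0.01574


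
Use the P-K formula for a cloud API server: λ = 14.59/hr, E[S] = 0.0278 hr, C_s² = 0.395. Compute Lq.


ρ = λ·E[S] = 14.59·0.0278 = 0.4056
Lq = ρ²(1+C_s²)/(2(1−ρ)) = 0.1645·(1+0.395)/(2·0.5944)
= 0.1645·1.3950/1.1888 = 0.19305

Final: 0.19305


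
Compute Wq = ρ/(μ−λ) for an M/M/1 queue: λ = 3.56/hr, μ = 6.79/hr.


ρ = 3.56/6.79 = 0.5243
Wq = ρ/(μ−λ) = 0.5243/(6.79 − 3.56) = 0.5243/3.23 = 0.1623 hr

Final: 0.1623 hr


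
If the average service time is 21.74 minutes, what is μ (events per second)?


μ = 1/(service time) in consistent units.
1 second = 0.0166667 min, so μ = 0.0166667/21.74 = 0.0007666 per second

Final: 0.0007666 /sec


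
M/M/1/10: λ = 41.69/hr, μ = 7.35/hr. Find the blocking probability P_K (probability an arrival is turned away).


ρ = λ/μ = 41.69/7.35 = 5.6721
P_K = (1−ρ)ρ^K/(1−ρ^(K+1)) = (-4.6721·34470339.468662)/(1 − 195519517.339935)
= -161049177.871273/-195519516.339935 = 0.823699

Final: 0.823699


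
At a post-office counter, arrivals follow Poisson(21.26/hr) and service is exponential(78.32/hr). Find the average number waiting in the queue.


ρ = 21.26/78.32 = 0.2715
Lq = ρ²/(1−ρ) = 0.07369/0.7285 = 0.1011

Final: 0.1011


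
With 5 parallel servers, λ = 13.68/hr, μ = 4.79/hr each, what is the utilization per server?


ρ = λ/(cμ) = 13.68/(5·4.79) = 13.68/23.95 = 0.5712

Final: 0.5712


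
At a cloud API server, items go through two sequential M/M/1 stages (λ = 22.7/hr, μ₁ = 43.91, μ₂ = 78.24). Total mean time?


Each node sees arrival rate λ = 22.7/hr (tandem ⇒ throughput preserved).
W₁ = 1/(μ₁−λ) = 1/(43.91−22.7) = 0.04715 hr
W₂ = 1/(μ₂−λ) = 1/(78.24−22.7) = 0.01801 hr
W_total = W₁ + W₂ = 0.04715 + 0.01801 = 0.06515 hr

Final: 0.06515 hr


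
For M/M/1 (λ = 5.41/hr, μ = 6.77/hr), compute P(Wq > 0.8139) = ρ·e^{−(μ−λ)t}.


ρ = 5.41/6.77 = 0.7991
P(Wq > t) = ρ·e^{−(μ−λ)t} = 0.7991·e^{−1.1069}
= 0.7991·0.330581 = 0.264172

Final: 0.264172


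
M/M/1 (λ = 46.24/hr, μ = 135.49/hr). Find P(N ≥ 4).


ρ = 46.24/135.49 = 0.3413
P(N ≥ n) = ρ^n = 0.3413^4 = 0.013566

Final: 0.013566


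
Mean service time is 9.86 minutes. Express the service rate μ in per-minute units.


μ = 1/(service time) in consistent units.
1 minute = 1 min, so μ = 1/9.86 = 0.1014 per minute

Final: 0.1014 /min


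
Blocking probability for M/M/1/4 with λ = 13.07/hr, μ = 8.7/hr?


ρ = λ/μ = 13.07/8.7 = 1.5023
P_K = (1−ρ)ρ^K/(1−ρ^(K+1)) = (-0.5023·5.093606)/(1 − 7.652118)
= -2.558512/-6.652118 = 0.384616

Final: 0.384616


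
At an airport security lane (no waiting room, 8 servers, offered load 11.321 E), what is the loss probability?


B(c,a) = (a^c/c!) / Σ_{k=0}^{c} a^k/k!
a^8/8! = 6692.028775
Σ terms (k=0..8): 1.00000 + 11.32100 + 64.08252 + 241.82607 + 684.42824 + 1549.68242 + 2923.99244 + 4728.93121 + 6692.02878 = 16897.292676
B = 6692.028775/16897.292676 = 0.396041

Final: 0.396041
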